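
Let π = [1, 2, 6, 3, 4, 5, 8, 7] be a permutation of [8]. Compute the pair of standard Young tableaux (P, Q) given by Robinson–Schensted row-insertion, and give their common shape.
P = [1, 2, 3, 4, 5, 7] / [6, 8];  Q = [1, 2, 3, 5, 6, 7] / [4, 8];  common shape = (6, 2)

Row-insert the values π_1, π_2, … into P one at a time, bumping the leftmost entry strictly greater than the inserted value down to the next row. The recording tableau Q records, in position (i, j), the step at which that cell was added to P.
  Insert 1 (step 1): P = [1];  Q = [1]
  Insert 2 (step 2): P = [1, 2];  Q = [1, 2]
  Insert 6 (step 3): P = [1, 2, 6];  Q = [1, 2, 3]
  Insert 3 (step 4): P = [1, 2, 3] / [6];  Q = [1, 2, 3] / [4]
  Insert 4 (step 5): P = [1, 2, 3, 4] / [6];  Q = [1, 2, 3, 5] / [4]
  Insert 5 (step 6): P = [1, 2, 3, 4, 5] / [6];  Q = [1, 2, 3, 5, 6] / [4]
  Insert 8 (step 7): P = [1, 2, 3, 4, 5, 8] / [6];  Q = [1, 2, 3, 5, 6, 7] / [4]
  Insert 7 (step 8): P = [1, 2, 3, 4, 5, 7] / [6, 8];  Q = [1, 2, 3, 5, 6, 7] / [4, 8]
Final shape: (6, 2).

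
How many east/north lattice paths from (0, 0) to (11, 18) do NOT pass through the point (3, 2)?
Number of paths = 27242580

Total paths from (0, 0) to (11, 18): C(29, 11) = 34597290. Paths through (3, 2): (paths (0, 0) → (3, 2)) × (paths (3, 2) → (11, 18)) = C(5, 3) · C(24, 8) = 10 · 735471 = 7354710. Avoidance count = 34597290 − 7354710 = 27242580.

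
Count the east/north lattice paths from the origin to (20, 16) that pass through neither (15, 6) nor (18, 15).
Number of paths = 4069256598

Inclusion–exclusion. Total paths: C(36, 20) = 7307872110. Through P₁: C(21, 15)·C(15, 5) = 162954792. Through P₂: C(33, 18)·C(3, 2) = 3111474960. Since P₁ is strictly southwest of P₂, a monotone path through both must visit P₁ then P₂; paths through both = C(21, 15)·C(12, 3)·C(3, 2) = 35814240. Avoid both = 7307872110 − 162954792 − 3111474960 + 35814240 = 4069256598.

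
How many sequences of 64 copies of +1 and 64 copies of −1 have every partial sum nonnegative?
C_64 = 368479169875816659479009042713546950

These ballot sequences are counted by the Catalan number C_n = (1/(n + 1)) · C(2n, n). For n = 64: C_64 = (1/65) · C(128, 64) = 23951146041928082866135587776380551750/65 = 368479169875816659479009042713546950.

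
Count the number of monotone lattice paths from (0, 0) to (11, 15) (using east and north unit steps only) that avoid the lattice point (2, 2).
Number of paths = 4741640

Total paths from (0, 0) to (11, 15): C(26, 11) = 7726160. Paths through (2, 2): (paths (0, 0) → (2, 2)) × (paths (2, 2) → (11, 15)) = C(4, 2) · C(22, 9) = 6 · 497420 = 2984520. Avoidance count = 7726160 − 2984520 = 4741640.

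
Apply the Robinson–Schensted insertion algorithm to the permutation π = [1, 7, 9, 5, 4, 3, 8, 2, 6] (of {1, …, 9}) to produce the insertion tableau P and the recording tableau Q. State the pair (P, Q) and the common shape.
P = [1, 2, 6] / [3, 8] / [4, 9] / [5] / [7];  Q = [1, 2, 3] / [4, 7] / [5, 9] / [6] / [8];  common shape = (3, 2, 2, 1, 1)

Row-insert the values π_1, π_2, … into P one at a time, bumping the leftmost entry strictly greater than the inserted value down to the next row. The recording tableau Q records, in position (i, j), the step at which that cell was added to P.
  Insert 1 (step 1): P = [1];  Q = [1]
  Insert 7 (step 2): P = [1, 7];  Q = [1, 2]
  Insert 9 (step 3): P = [1, 7, 9];  Q = [1, 2, 3]
  Insert 5 (step 4): P = [1, 5, 9] / [7];  Q = [1, 2, 3] / [4]
  Insert 4 (step 5): P = [1, 4, 9] / [5] / [7];  Q = [1, 2, 3] / [4] / [5]
  Insert 3 (step 6): P = [1, 3, 9] / [4] / [5] / [7];  Q = [1, 2, 3] / [4] / [5] / [6]
  Insert 8 (step 7): P = [1, 3, 8] / [4, 9] / [5] / [7];  Q = [1, 2, 3] / [4, 7] / [5] / [6]
  Insert 2 (step 8): P = [1, 2, 8] / [3, 9] / [4] / [5] / [7];  Q = [1, 2, 3] / [4, 7] / [5] / [6] / [8]
  Insert 6 (step 9): P = [1, 2, 6] / [3, 8] / [4, 9] / [5] / [7];  Q = [1, 2, 3] / [4, 7] / [5, 9] / [6] / [8]
Final shape: (3, 2, 2, 1, 1).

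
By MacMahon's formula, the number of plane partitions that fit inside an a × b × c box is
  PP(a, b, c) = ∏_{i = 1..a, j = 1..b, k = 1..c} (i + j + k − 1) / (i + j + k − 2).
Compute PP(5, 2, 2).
PP(5, 2, 2) = 196

Evaluate the triple product over i = 1..5, j = 1..2, k = 1..2. The factors are (2/1) · (3/2) · (3/2) · (4/3) · (3/2) · (4/3) · (4/3) · (5/4) · … (20 factors total). The numerators and denominators telescope so the product is an integer; carrying out the multiplication exactly gives PP(5, 2, 2) = 196.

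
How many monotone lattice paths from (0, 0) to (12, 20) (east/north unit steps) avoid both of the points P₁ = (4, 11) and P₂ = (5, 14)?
Number of paths = 182025402

Inclusion–exclusion. Total paths: C(32, 12) = 225792840. Through P₁: C(15, 4)·C(17, 8) = 33183150. Through P₂: C(19, 5)·C(13, 7) = 19953648. Since P₁ is strictly southwest of P₂, a monotone path through both must visit P₁ then P₂; paths through both = C(15, 4)·C(4, 1)·C(13, 7) = 9369360. Avoid both = 225792840 − 33183150 − 19953648 + 9369360 = 182025402.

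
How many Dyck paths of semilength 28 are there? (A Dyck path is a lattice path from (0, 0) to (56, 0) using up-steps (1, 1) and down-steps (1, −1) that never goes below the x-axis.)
C_28 = 263747951750360

These Dyck paths are counted by the Catalan number C_n = (1/(n + 1)) · C(2n, n). For n = 28: C_28 = (1/29) · C(56, 28) = 7648690600760440/29 = 263747951750360.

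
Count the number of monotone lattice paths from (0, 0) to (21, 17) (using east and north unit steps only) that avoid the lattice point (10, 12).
Number of paths = 25956593652

Total paths from (0, 0) to (21, 17): C(38, 21) = 28781143380. Paths through (10, 12): (paths (0, 0) → (10, 12)) × (paths (10, 12) → (21, 17)) = C(22, 10) · C(16, 11) = 646646 · 4368 = 2824549728. Avoidance count = 28781143380 − 2824549728 = 25956593652.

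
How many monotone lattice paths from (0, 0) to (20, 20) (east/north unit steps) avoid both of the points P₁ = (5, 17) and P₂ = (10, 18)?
Number of paths = 136969343280

Inclusion–exclusion. Total paths: C(40, 20) = 137846528820. Through P₁: C(22, 5)·C(18, 15) = 21488544. Through P₂: C(28, 10)·C(12, 10) = 866125260. Since P₁ is strictly southwest of P₂, a monotone path through both must visit P₁ then P₂; paths through both = C(22, 5)·C(6, 5)·C(12, 10) = 10428264. Avoid both = 137846528820 − 21488544 − 866125260 + 10428264 = 136969343280.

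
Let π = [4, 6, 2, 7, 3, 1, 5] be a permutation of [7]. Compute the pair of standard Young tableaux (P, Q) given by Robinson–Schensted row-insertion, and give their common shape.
P = [1, 3, 5] / [2, 6, 7] / [4];  Q = [1, 2, 4] / [3, 5, 7] / [6];  common shape = (3, 3, 1)

Row-insert the values π_1, π_2, … into P one at a time, bumping the leftmost entry strictly greater than the inserted value down to the next row. The recording tableau Q records, in position (i, j), the step at which that cell was added to P.
  Insert 4 (step 1): P = [4];  Q = [1]
  Insert 6 (step 2): P = [4, 6];  Q = [1, 2]
  Insert 2 (step 3): P = [2, 6] / [4];  Q = [1, 2] / [3]
  Insert 7 (step 4): P = [2, 6, 7] / [4];  Q = [1, 2, 4] / [3]
  Insert 3 (step 5): P = [2, 3, 7] / [4, 6];  Q = [1, 2, 4] / [3, 5]
  Insert 1 (step 6): P = [1, 3, 7] / [2, 6] / [4];  Q = [1, 2, 4] / [3, 5] / [6]
  Insert 5 (step 7): P = [1, 3, 5] / [2, 6, 7] / [4];  Q = [1, 2, 4] / [3, 5, 7] / [6]
Final shape: (3, 3, 1).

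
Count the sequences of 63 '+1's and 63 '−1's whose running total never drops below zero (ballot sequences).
C_63 = 94295850558771979787935384946380125

These ballot sequences are counted by the Catalan number C_n = (1/(n + 1)) · C(2n, n). For n = 63: C_63 = (1/64) · C(126, 63) = 6034934435761406706427864636568328000/64 = 94295850558771979787935384946380125.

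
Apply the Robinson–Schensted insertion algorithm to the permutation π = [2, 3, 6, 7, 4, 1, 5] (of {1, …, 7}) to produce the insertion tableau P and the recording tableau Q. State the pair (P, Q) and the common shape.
P = [1, 3, 4, 5] / [2, 7] / [6];  Q = [1, 2, 3, 4] / [5, 7] / [6];  common shape = (4, 2, 1)

Row-insert the values π_1, π_2, … into P one at a time, bumping the leftmost entry strictly greater than the inserted value down to the next row. The recording tableau Q records, in position (i, j), the step at which that cell was added to P.
  Insert 2 (step 1): P = [2];  Q = [1]
  Insert 3 (step 2): P = [2, 3];  Q = [1, 2]
  Insert 6 (step 3): P = [2, 3, 6];  Q = [1, 2, 3]
  Insert 7 (step 4): P = [2, 3, 6, 7];  Q = [1, 2, 3, 4]
  Insert 4 (step 5): P = [2, 3, 4, 7] / [6];  Q = [1, 2, 3, 4] / [5]
  Insert 1 (step 6): P = [1, 3, 4, 7] / [2] / [6];  Q = [1, 2, 3, 4] / [5] / [6]
  Insert 5 (step 7): P = [1, 3, 4, 5] / [2, 7] / [6];  Q = [1, 2, 3, 4] / [5, 7] / [6]
Final shape: (4, 2, 1).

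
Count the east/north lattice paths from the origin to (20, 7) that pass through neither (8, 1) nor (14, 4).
Number of paths = 527418

Inclusion–exclusion. Total paths: C(27, 20) = 888030. Through P₁: C(9, 8)·C(18, 12) = 167076. Through P₂: C(18, 14)·C(9, 6) = 257040. Since P₁ is strictly southwest of P₂, a monotone path through both must visit P₁ then P₂; paths through both = C(9, 8)·C(9, 6)·C(9, 6) = 63504. Avoid both = 888030 − 167076 − 257040 + 63504 = 527418.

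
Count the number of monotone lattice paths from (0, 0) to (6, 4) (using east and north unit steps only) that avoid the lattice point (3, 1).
Number of paths = 130

Total paths from (0, 0) to (6, 4): C(10, 6) = 210. Paths through (3, 1): (paths (0, 0) → (3, 1)) × (paths (3, 1) → (6, 4)) = C(4, 3) · C(6, 3) = 4 · 20 = 80. Avoidance count = 210 − 80 = 130.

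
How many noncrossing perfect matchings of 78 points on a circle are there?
C_39 = 680425371729975800390

These noncrossing handshakes are counted by the Catalan number C_n = (1/(n + 1)) · C(2n, n). For n = 39: C_39 = (1/40) · C(78, 39) = 27217014869199032015600/40 = 680425371729975800390.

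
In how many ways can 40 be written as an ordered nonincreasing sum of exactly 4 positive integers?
p(40, 4 parts) = 478

Partitions of n into exactly k parts are in bijection with partitions of n − k into at most k parts (subtract 1 from each part). So p(40, exactly 4) = p(36, parts ≤ 4). Computing via the recurrence p(m, j) = p(m, j−1) + p(m−j, j) gives 478.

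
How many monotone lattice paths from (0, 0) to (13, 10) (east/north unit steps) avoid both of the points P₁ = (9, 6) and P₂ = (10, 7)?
Number of paths = 604956

Inclusion–exclusion. Total paths: C(23, 13) = 1144066. Through P₁: C(15, 9)·C(8, 4) = 350350. Through P₂: C(17, 10)·C(6, 3) = 388960. Since P₁ is strictly southwest of P₂, a monotone path through both must visit P₁ then P₂; paths through both = C(15, 9)·C(2, 1)·C(6, 3) = 200200. Avoid both = 1144066 − 350350 − 388960 + 200200 = 604956.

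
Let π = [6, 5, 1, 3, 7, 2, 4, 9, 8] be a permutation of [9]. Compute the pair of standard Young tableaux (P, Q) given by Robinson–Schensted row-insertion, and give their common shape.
P = [1, 2, 4, 8] / [3, 7, 9] / [5] / [6];  Q = [1, 4, 5, 8] / [2, 7, 9] / [3] / [6];  common shape = (4, 3, 1, 1)

Row-insert the values π_1, π_2, … into P one at a time, bumping the leftmost entry strictly greater than the inserted value down to the next row. The recording tableau Q records, in position (i, j), the step at which that cell was added to P.
  Insert 6 (step 1): P = [6];  Q = [1]
  Insert 5 (step 2): P = [5] / [6];  Q = [1] / [2]
  Insert 1 (step 3): P = [1] / [5] / [6];  Q = [1] / [2] / [3]
  Insert 3 (step 4): P = [1, 3] / [5] / [6];  Q = [1, 4] / [2] / [3]
  Insert 7 (step 5): P = [1, 3, 7] / [5] / [6];  Q = [1, 4, 5] / [2] / [3]
  Insert 2 (step 6): P = [1, 2, 7] / [3] / [5] / [6];  Q = [1, 4, 5] / [2] / [3] / [6]
  Insert 4 (step 7): P = [1, 2, 4] / [3, 7] / [5] / [6];  Q = [1, 4, 5] / [2, 7] / [3] / [6]
  Insert 9 (step 8): P = [1, 2, 4, 9] / [3, 7] / [5] / [6];  Q = [1, 4, 5, 8] / [2, 7] / [3] / [6]
  Insert 8 (step 9): P = [1, 2, 4, 8] / [3, 7, 9] / [5] / [6];  Q = [1, 4, 5, 8] / [2, 7, 9] / [3] / [6]
Final shape: (4, 3, 1, 1).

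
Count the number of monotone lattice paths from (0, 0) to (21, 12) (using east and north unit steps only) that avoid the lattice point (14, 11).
Number of paths = 319158120

Total paths from (0, 0) to (21, 12): C(33, 21) = 354817320. Paths through (14, 11): (paths (0, 0) → (14, 11)) × (paths (14, 11) → (21, 12)) = C(25, 14) · C(8, 7) = 4457400 · 8 = 35659200. Avoidance count = 354817320 − 35659200 = 319158120.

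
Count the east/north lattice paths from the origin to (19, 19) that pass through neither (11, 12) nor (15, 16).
Number of paths = 19438326145

Inclusion–exclusion. Total paths: C(38, 19) = 35345263800. Through P₁: C(23, 11)·C(15, 8) = 8700621930. Through P₂: C(31, 15)·C(7, 4) = 10518906825. Since P₁ is strictly southwest of P₂, a monotone path through both must visit P₁ then P₂; paths through both = C(23, 11)·C(8, 4)·C(7, 4) = 3312591100. Avoid both = 35345263800 − 8700621930 − 10518906825 + 3312591100 = 19438326145.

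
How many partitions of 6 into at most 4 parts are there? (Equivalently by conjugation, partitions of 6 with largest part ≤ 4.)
p(6, parts ≤ 4) = 9

Partitions of 6 with all parts ≤ 4: 4+2, 4+1+1, 3+3, 3+2+1, 3+1+1+1, 2+2+2, 2+2+1+1, 2+1+1+1+1, 1+1+1+1+1+1. Count = 9.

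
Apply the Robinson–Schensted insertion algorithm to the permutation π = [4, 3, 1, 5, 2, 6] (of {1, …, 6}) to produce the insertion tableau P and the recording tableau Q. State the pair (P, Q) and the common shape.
P = [1, 2, 6] / [3, 5] / [4];  Q = [1, 4, 6] / [2, 5] / [3];  common shape = (3, 2, 1)

Row-insert the values π_1, π_2, … into P one at a time, bumping the leftmost entry strictly greater than the inserted value down to the next row. The recording tableau Q records, in position (i, j), the step at which that cell was added to P.
  Insert 4 (step 1): P = [4];  Q = [1]
  Insert 3 (step 2): P = [3] / [4];  Q = [1] / [2]
  Insert 1 (step 3): P = [1] / [3] / [4];  Q = [1] / [2] / [3]
  Insert 5 (step 4): P = [1, 5] / [3] / [4];  Q = [1, 4] / [2] / [3]
  Insert 2 (step 5): P = [1, 2] / [3, 5] / [4];  Q = [1, 4] / [2, 5] / [3]
  Insert 6 (step 6): P = [1, 2, 6] / [3, 5] / [4];  Q = [1, 4, 6] / [2, 5] / [3]
Final shape: (3, 2, 1).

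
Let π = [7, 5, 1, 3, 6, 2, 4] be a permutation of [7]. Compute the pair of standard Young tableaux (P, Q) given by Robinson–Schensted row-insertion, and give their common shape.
P = [1, 2, 4] / [3, 6] / [5] / [7];  Q = [1, 4, 5] / [2, 7] / [3] / [6];  common shape = (3, 2, 1, 1)

Row-insert the values π_1, π_2, … into P one at a time, bumping the leftmost entry strictly greater than the inserted value down to the next row. The recording tableau Q records, in position (i, j), the step at which that cell was added to P.
  Insert 7 (step 1): P = [7];  Q = [1]
  Insert 5 (step 2): P = [5] / [7];  Q = [1] / [2]
  Insert 1 (step 3): P = [1] / [5] / [7];  Q = [1] / [2] / [3]
  Insert 3 (step 4): P = [1, 3] / [5] / [7];  Q = [1, 4] / [2] / [3]
  Insert 6 (step 5): P = [1, 3, 6] / [5] / [7];  Q = [1, 4, 5] / [2] / [3]
  Insert 2 (step 6): P = [1, 2, 6] / [3] / [5] / [7];  Q = [1, 4, 5] / [2] / [3] / [6]
  Insert 4 (step 7): P = [1, 2, 4] / [3, 6] / [5] / [7];  Q = [1, 4, 5] / [2, 7] / [3] / [6]
Final shape: (3, 2, 1, 1).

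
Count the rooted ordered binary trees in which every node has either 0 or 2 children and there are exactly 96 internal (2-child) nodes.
C_96 = 3721443204405954385563870541379246659709506697378694300

These full binary trees are counted by the Catalan number C_n = (1/(n + 1)) · C(2n, n). For n = 96: C_96 = (1/97) · C(192, 96) = 360979990827377575399695442513786925991822149645733347100/97 = 3721443204405954385563870541379246659709506697378694300.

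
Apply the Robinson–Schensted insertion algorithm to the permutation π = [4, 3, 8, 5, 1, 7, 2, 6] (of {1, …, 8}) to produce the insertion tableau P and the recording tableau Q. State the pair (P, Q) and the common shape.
P = [1, 2, 6] / [3, 5, 7] / [4, 8];  Q = [1, 3, 6] / [2, 4, 8] / [5, 7];  common shape = (3, 3, 2)

Row-insert the values π_1, π_2, … into P one at a time, bumping the leftmost entry strictly greater than the inserted value down to the next row. The recording tableau Q records, in position (i, j), the step at which that cell was added to P.
  Insert 4 (step 1): P = [4];  Q = [1]
  Insert 3 (step 2): P = [3] / [4];  Q = [1] / [2]
  Insert 8 (step 3): P = [3, 8] / [4];  Q = [1, 3] / [2]
  Insert 5 (step 4): P = [3, 5] / [4, 8];  Q = [1, 3] / [2, 4]
  Insert 1 (step 5): P = [1, 5] / [3, 8] / [4];  Q = [1, 3] / [2, 4] / [5]
  Insert 7 (step 6): P = [1, 5, 7] / [3, 8] / [4];  Q = [1, 3, 6] / [2, 4] / [5]
  Insert 2 (step 7): P = [1, 2, 7] / [3, 5] / [4, 8];  Q = [1, 3, 6] / [2, 4] / [5, 7]
  Insert 6 (step 8): P = [1, 2, 6] / [3, 5, 7] / [4, 8];  Q = [1, 3, 6] / [2, 4, 8] / [5, 7]
Final shape: (3, 3, 2).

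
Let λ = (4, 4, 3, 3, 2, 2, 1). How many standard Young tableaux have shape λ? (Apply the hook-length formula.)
# SYT of shape (4, 4, 3, 3, 2, 2, 1) = 14965236

Hook-length formula: f^λ = n! / Π hook(c), product over all cells c of the Young diagram. For λ = (4, 4, 3, 3, 2, 2, 1), n = 19 boxes. Hook lengths by row (left-to-right, top-to-bottom): [10, 8, 5, 2]; [9, 7, 4, 1]; [7, 5, 2]; [6, 4, 1]; [4, 2]; [3, 1]; [1]. Product of hooks = 8128512000. So f^λ = 19! / 8128512000 = 121645100408832000 / 8128512000 = 14965236.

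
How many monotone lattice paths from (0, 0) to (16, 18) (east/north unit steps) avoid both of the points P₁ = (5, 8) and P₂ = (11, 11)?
Number of paths = 1276935330

Inclusion–exclusion. Total paths: C(34, 16) = 2203961430. Through P₁: C(13, 5)·C(21, 11) = 453945492. Through P₂: C(22, 11)·C(12, 5) = 558702144. Since P₁ is strictly southwest of P₂, a monotone path through both must visit P₁ then P₂; paths through both = C(13, 5)·C(9, 6)·C(12, 5) = 85621536. Avoid both = 2203961430 − 453945492 − 558702144 + 85621536 = 1276935330.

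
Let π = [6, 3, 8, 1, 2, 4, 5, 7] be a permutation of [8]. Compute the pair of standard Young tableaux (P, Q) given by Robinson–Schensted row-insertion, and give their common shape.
P = [1, 2, 4, 5, 7] / [3, 8] / [6];  Q = [1, 3, 6, 7, 8] / [2, 5] / [4];  common shape = (5, 2, 1)

Row-insert the values π_1, π_2, … into P one at a time, bumping the leftmost entry strictly greater than the inserted value down to the next row. The recording tableau Q records, in position (i, j), the step at which that cell was added to P.
  Insert 6 (step 1): P = [6];  Q = [1]
  Insert 3 (step 2): P = [3] / [6];  Q = [1] / [2]
  Insert 8 (step 3): P = [3, 8] / [6];  Q = [1, 3] / [2]
  Insert 1 (step 4): P = [1, 8] / [3] / [6];  Q = [1, 3] / [2] / [4]
  Insert 2 (step 5): P = [1, 2] / [3, 8] / [6];  Q = [1, 3] / [2, 5] / [4]
  Insert 4 (step 6): P = [1, 2, 4] / [3, 8] / [6];  Q = [1, 3, 6] / [2, 5] / [4]
  Insert 5 (step 7): P = [1, 2, 4, 5] / [3, 8] / [6];  Q = [1, 3, 6, 7] / [2, 5] / [4]
  Insert 7 (step 8): P = [1, 2, 4, 5, 7] / [3, 8] / [6];  Q = [1, 3, 6, 7, 8] / [2, 5] / [4]
Final shape: (5, 2, 1).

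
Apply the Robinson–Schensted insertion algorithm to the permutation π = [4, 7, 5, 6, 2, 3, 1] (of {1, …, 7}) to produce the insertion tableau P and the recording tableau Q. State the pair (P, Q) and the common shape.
P = [1, 3, 6] / [2, 5] / [4] / [7];  Q = [1, 2, 4] / [3, 6] / [5] / [7];  common shape = (3, 2, 1, 1)

Row-insert the values π_1, π_2, … into P one at a time, bumping the leftmost entry strictly greater than the inserted value down to the next row. The recording tableau Q records, in position (i, j), the step at which that cell was added to P.
  Insert 4 (step 1): P = [4];  Q = [1]
  Insert 7 (step 2): P = [4, 7];  Q = [1, 2]
  Insert 5 (step 3): P = [4, 5] / [7];  Q = [1, 2] / [3]
  Insert 6 (step 4): P = [4, 5, 6] / [7];  Q = [1, 2, 4] / [3]
  Insert 2 (step 5): P = [2, 5, 6] / [4] / [7];  Q = [1, 2, 4] / [3] / [5]
  Insert 3 (step 6): P = [2, 3, 6] / [4, 5] / [7];  Q = [1, 2, 4] / [3, 6] / [5]
  Insert 1 (step 7): P = [1, 3, 6] / [2, 5] / [4] / [7];  Q = [1, 2, 4] / [3, 6] / [5] / [7]
Final shape: (3, 2, 1, 1).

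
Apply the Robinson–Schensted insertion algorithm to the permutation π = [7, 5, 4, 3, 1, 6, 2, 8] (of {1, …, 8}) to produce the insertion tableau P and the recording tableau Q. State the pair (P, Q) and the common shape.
P = [1, 2, 8] / [3, 6] / [4] / [5] / [7];  Q = [1, 6, 8] / [2, 7] / [3] / [4] / [5];  common shape = (3, 2, 1, 1, 1)

Row-insert the values π_1, π_2, … into P one at a time, bumping the leftmost entry strictly greater than the inserted value down to the next row. The recording tableau Q records, in position (i, j), the step at which that cell was added to P.
  Insert 7 (step 1): P = [7];  Q = [1]
  Insert 5 (step 2): P = [5] / [7];  Q = [1] / [2]
  Insert 4 (step 3): P = [4] / [5] / [7];  Q = [1] / [2] / [3]
  Insert 3 (step 4): P = [3] / [4] / [5] / [7];  Q = [1] / [2] / [3] / [4]
  Insert 1 (step 5): P = [1] / [3] / [4] / [5] / [7];  Q = [1] / [2] / [3] / [4] / [5]
  Insert 6 (step 6): P = [1, 6] / [3] / [4] / [5] / [7];  Q = [1, 6] / [2] / [3] / [4] / [5]
  Insert 2 (step 7): P = [1, 2] / [3, 6] / [4] / [5] / [7];  Q = [1, 6] / [2, 7] / [3] / [4] / [5]
  Insert 8 (step 8): P = [1, 2, 8] / [3, 6] / [4] / [5] / [7];  Q = [1, 6, 8] / [2, 7] / [3] / [4] / [5]
Final shape: (3, 2, 1, 1, 1).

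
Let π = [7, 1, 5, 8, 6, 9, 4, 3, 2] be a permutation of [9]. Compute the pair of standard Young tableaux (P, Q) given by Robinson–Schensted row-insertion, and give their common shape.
P = [1, 2, 6, 9] / [3, 8] / [4] / [5] / [7];  Q = [1, 3, 4, 6] / [2, 5] / [7] / [8] / [9];  common shape = (4, 2, 1, 1, 1)

Row-insert the values π_1, π_2, … into P one at a time, bumping the leftmost entry strictly greater than the inserted value down to the next row. The recording tableau Q records, in position (i, j), the step at which that cell was added to P.
  Insert 7 (step 1): P = [7];  Q = [1]
  Insert 1 (step 2): P = [1] / [7];  Q = [1] / [2]
  Insert 5 (step 3): P = [1, 5] / [7];  Q = [1, 3] / [2]
  Insert 8 (step 4): P = [1, 5, 8] / [7];  Q = [1, 3, 4] / [2]
  Insert 6 (step 5): P = [1, 5, 6] / [7, 8];  Q = [1, 3, 4] / [2, 5]
  Insert 9 (step 6): P = [1, 5, 6, 9] / [7, 8];  Q = [1, 3, 4, 6] / [2, 5]
  Insert 4 (step 7): P = [1, 4, 6, 9] / [5, 8] / [7];  Q = [1, 3, 4, 6] / [2, 5] / [7]
  Insert 3 (step 8): P = [1, 3, 6, 9] / [4, 8] / [5] / [7];  Q = [1, 3, 4, 6] / [2, 5] / [7] / [8]
  Insert 2 (step 9): P = [1, 2, 6, 9] / [3, 8] / [4] / [5] / [7];  Q = [1, 3, 4, 6] / [2, 5] / [7] / [8] / [9]
Final shape: (4, 2, 1, 1, 1).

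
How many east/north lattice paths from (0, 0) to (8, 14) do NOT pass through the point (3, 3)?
Number of paths = 232410

Total paths from (0, 0) to (8, 14): C(22, 8) = 319770. Paths through (3, 3): (paths (0, 0) → (3, 3)) × (paths (3, 3) → (8, 14)) = C(6, 3) · C(16, 5) = 20 · 4368 = 87360. Avoidance count = 319770 − 87360 = 232410.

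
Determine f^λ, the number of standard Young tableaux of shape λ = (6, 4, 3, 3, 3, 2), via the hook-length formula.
# SYT of shape (6, 4, 3, 3, 3, 2) = 299984958

Hook-length formula: f^λ = n! / Π hook(c), product over all cells c of the Young diagram. For λ = (6, 4, 3, 3, 3, 2), n = 21 boxes. Hook lengths by row (left-to-right, top-to-bottom): [11, 10, 8, 4, 2, 1]; [8, 7, 5, 1]; [6, 5, 3]; [5, 4, 2]; [4, 3, 1]; [2, 1]. Product of hooks = 170311680000. So f^λ = 21! / 170311680000 = 51090942171709440000 / 170311680000 = 299984958.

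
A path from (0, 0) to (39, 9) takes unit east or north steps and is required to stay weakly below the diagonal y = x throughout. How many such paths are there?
Number of paths = 1299757646

By the reflection principle (André's argument), the number of monotone paths to (39, 9) with n ≤ m that never go above y = x is C(48, 39) − C(48, 40) = 1677106640 − 377348994 = 1299757646.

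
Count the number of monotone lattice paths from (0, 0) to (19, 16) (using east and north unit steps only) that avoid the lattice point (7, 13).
Number of paths = 4024657350

Total paths from (0, 0) to (19, 16): C(35, 19) = 4059928950. Paths through (7, 13): (paths (0, 0) → (7, 13)) × (paths (7, 13) → (19, 16)) = C(20, 7) · C(15, 12) = 77520 · 455 = 35271600. Avoidance count = 4059928950 − 35271600 = 4024657350.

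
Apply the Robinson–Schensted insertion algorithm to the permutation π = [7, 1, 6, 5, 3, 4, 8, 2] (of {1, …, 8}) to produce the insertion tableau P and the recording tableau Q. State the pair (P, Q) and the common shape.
P = [1, 2, 4, 8] / [3] / [5] / [6] / [7];  Q = [1, 3, 6, 7] / [2] / [4] / [5] / [8];  common shape = (4, 1, 1, 1, 1)

Row-insert the values π_1, π_2, … into P one at a time, bumping the leftmost entry strictly greater than the inserted value down to the next row. The recording tableau Q records, in position (i, j), the step at which that cell was added to P.
  Insert 7 (step 1): P = [7];  Q = [1]
  Insert 1 (step 2): P = [1] / [7];  Q = [1] / [2]
  Insert 6 (step 3): P = [1, 6] / [7];  Q = [1, 3] / [2]
  Insert 5 (step 4): P = [1, 5] / [6] / [7];  Q = [1, 3] / [2] / [4]
  Insert 3 (step 5): P = [1, 3] / [5] / [6] / [7];  Q = [1, 3] / [2] / [4] / [5]
  Insert 4 (step 6): P = [1, 3, 4] / [5] / [6] / [7];  Q = [1, 3, 6] / [2] / [4] / [5]
  Insert 8 (step 7): P = [1, 3, 4, 8] / [5] / [6] / [7];  Q = [1, 3, 6, 7] / [2] / [4] / [5]
  Insert 2 (step 8): P = [1, 2, 4, 8] / [3] / [5] / [6] / [7];  Q = [1, 3, 6, 7] / [2] / [4] / [5] / [8]
Final shape: (4, 1, 1, 1, 1).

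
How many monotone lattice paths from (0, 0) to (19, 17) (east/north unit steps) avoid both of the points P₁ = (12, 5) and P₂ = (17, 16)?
Number of paths = 4866373878

Inclusion–exclusion. Total paths: C(36, 19) = 8597496600. Through P₁: C(17, 12)·C(19, 7) = 311800944. Through P₂: C(33, 17)·C(3, 2) = 3500409330. Since P₁ is strictly southwest of P₂, a monotone path through both must visit P₁ then P₂; paths through both = C(17, 12)·C(16, 5)·C(3, 2) = 81087552. Avoid both = 8597496600 − 311800944 − 3500409330 + 81087552 = 4866373878.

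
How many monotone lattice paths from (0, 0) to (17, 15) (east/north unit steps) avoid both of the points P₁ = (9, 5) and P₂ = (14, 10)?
Number of paths = 396541092

Inclusion–exclusion. Total paths: C(32, 17) = 565722720. Through P₁: C(14, 9)·C(18, 8) = 87603516. Through P₂: C(24, 14)·C(8, 3) = 109830336. Since P₁ is strictly southwest of P₂, a monotone path through both must visit P₁ then P₂; paths through both = C(14, 9)·C(10, 5)·C(8, 3) = 28252224. Avoid both = 565722720 − 87603516 − 109830336 + 28252224 = 396541092.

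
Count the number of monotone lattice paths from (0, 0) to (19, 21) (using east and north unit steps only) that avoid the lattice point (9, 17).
Number of paths = 128154733850

Total paths from (0, 0) to (19, 21): C(40, 19) = 131282408400. Paths through (9, 17): (paths (0, 0) → (9, 17)) × (paths (9, 17) → (19, 21)) = C(26, 9) · C(14, 10) = 3124550 · 1001 = 3127674550. Avoidance count = 131282408400 − 3127674550 = 128154733850.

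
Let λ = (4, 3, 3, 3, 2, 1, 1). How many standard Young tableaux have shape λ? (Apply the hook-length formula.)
# SYT of shape (4, 3, 3, 3, 2, 1, 1) = 1050192

Hook-length formula: f^λ = n! / Π hook(c), product over all cells c of the Young diagram. For λ = (4, 3, 3, 3, 2, 1, 1), n = 17 boxes. Hook lengths by row (left-to-right, top-to-bottom): [10, 7, 5, 1]; [8, 5, 3]; [7, 4, 2]; [6, 3, 1]; [4, 1]; [2]; [1]. Product of hooks = 338688000. So f^λ = 17! / 338688000 = 355687428096000 / 338688000 = 1050192.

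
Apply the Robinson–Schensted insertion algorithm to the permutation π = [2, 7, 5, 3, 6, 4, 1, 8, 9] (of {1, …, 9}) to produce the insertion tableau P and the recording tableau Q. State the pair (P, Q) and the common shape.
P = [1, 3, 4, 8, 9] / [2, 6] / [5] / [7];  Q = [1, 2, 5, 8, 9] / [3, 6] / [4] / [7];  common shape = (5, 2, 1, 1)

Row-insert the values π_1, π_2, … into P one at a time, bumping the leftmost entry strictly greater than the inserted value down to the next row. The recording tableau Q records, in position (i, j), the step at which that cell was added to P.
  Insert 2 (step 1): P = [2];  Q = [1]
  Insert 7 (step 2): P = [2, 7];  Q = [1, 2]
  Insert 5 (step 3): P = [2, 5] / [7];  Q = [1, 2] / [3]
  Insert 3 (step 4): P = [2, 3] / [5] / [7];  Q = [1, 2] / [3] / [4]
  Insert 6 (step 5): P = [2, 3, 6] / [5] / [7];  Q = [1, 2, 5] / [3] / [4]
  Insert 4 (step 6): P = [2, 3, 4] / [5, 6] / [7];  Q = [1, 2, 5] / [3, 6] / [4]
  Insert 1 (step 7): P = [1, 3, 4] / [2, 6] / [5] / [7];  Q = [1, 2, 5] / [3, 6] / [4] / [7]
  Insert 8 (step 8): P = [1, 3, 4, 8] / [2, 6] / [5] / [7];  Q = [1, 2, 5, 8] / [3, 6] / [4] / [7]
  Insert 9 (step 9): P = [1, 3, 4, 8, 9] / [2, 6] / [5] / [7];  Q = [1, 2, 5, 8, 9] / [3, 6] / [4] / [7]
Final shape: (5, 2, 1, 1).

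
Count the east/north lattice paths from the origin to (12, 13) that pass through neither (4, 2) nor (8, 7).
Number of paths = 3112120

Inclusion–exclusion. Total paths: C(25, 12) = 5200300. Through P₁: C(6, 4)·C(19, 8) = 1133730. Through P₂: C(15, 8)·C(10, 4) = 1351350. Since P₁ is strictly southwest of P₂, a monotone path through both must visit P₁ then P₂; paths through both = C(6, 4)·C(9, 4)·C(10, 4) = 396900. Avoid both = 5200300 − 1133730 − 1351350 + 396900 = 3112120.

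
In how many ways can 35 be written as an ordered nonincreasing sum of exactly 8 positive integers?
p(35, 8 parts) = 1527

Partitions of n into exactly k parts are in bijection with partitions of n − k into at most k parts (subtract 1 from each part). So p(35, exactly 8) = p(27, parts ≤ 8). Computing via the recurrence p(m, j) = p(m, j−1) + p(m−j, j) gives 1527.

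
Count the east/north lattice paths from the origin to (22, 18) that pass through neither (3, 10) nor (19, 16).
Number of paths = 72359424030

Inclusion–exclusion. Total paths: C(40, 22) = 113380261800. Through P₁: C(13, 3)·C(27, 19) = 634941450. Through P₂: C(35, 19)·C(5, 3) = 40599289500. Since P₁ is strictly southwest of P₂, a monotone path through both must visit P₁ then P₂; paths through both = C(13, 3)·C(22, 16)·C(5, 3) = 213393180. Avoid both = 113380261800 − 634941450 − 40599289500 + 213393180 = 72359424030.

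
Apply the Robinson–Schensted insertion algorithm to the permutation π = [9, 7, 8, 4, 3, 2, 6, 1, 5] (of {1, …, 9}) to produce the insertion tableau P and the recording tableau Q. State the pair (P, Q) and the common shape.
P = [1, 5] / [2, 6] / [3, 8] / [4] / [7] / [9];  Q = [1, 3] / [2, 7] / [4, 9] / [5] / [6] / [8];  common shape = (2, 2, 2, 1, 1, 1)

Row-insert the values π_1, π_2, … into P one at a time, bumping the leftmost entry strictly greater than the inserted value down to the next row. The recording tableau Q records, in position (i, j), the step at which that cell was added to P.
  Insert 9 (step 1): P = [9];  Q = [1]
  Insert 7 (step 2): P = [7] / [9];  Q = [1] / [2]
  Insert 8 (step 3): P = [7, 8] / [9];  Q = [1, 3] / [2]
  Insert 4 (step 4): P = [4, 8] / [7] / [9];  Q = [1, 3] / [2] / [4]
  Insert 3 (step 5): P = [3, 8] / [4] / [7] / [9];  Q = [1, 3] / [2] / [4] / [5]
  Insert 2 (step 6): P = [2, 8] / [3] / [4] / [7] / [9];  Q = [1, 3] / [2] / [4] / [5] / [6]
  Insert 6 (step 7): P = [2, 6] / [3, 8] / [4] / [7] / [9];  Q = [1, 3] / [2, 7] / [4] / [5] / [6]
  Insert 1 (step 8): P = [1, 6] / [2, 8] / [3] / [4] / [7] / [9];  Q = [1, 3] / [2, 7] / [4] / [5] / [6] / [8]
  Insert 5 (step 9): P = [1, 5] / [2, 6] / [3, 8] / [4] / [7] / [9];  Q = [1, 3] / [2, 7] / [4, 9] / [5] / [6] / [8]
Final shape: (2, 2, 2, 1, 1, 1).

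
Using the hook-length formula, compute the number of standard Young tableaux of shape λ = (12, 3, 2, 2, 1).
# SYT of shape (12, 3, 2, 2, 1) = 4723875

Hook-length formula: f^λ = n! / Π hook(c), product over all cells c of the Young diagram. For λ = (12, 3, 2, 2, 1), n = 20 boxes. Hook lengths by row (left-to-right, top-to-bottom): [16, 14, 11, 9, 8, 7, 6, 5, 4, 3, 2, 1]; [6, 4, 1]; [4, 2]; [3, 1]; [1]. Product of hooks = 515022520320. So f^λ = 20! / 515022520320 = 2432902008176640000 / 515022520320 = 4723875.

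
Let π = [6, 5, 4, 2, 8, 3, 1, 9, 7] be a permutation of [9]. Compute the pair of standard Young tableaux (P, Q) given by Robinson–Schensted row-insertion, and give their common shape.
P = [1, 3, 7] / [2, 8, 9] / [4] / [5] / [6];  Q = [1, 5, 8] / [2, 6, 9] / [3] / [4] / [7];  common shape = (3, 3, 1, 1, 1)

Row-insert the values π_1, π_2, … into P one at a time, bumping the leftmost entry strictly greater than the inserted value down to the next row. The recording tableau Q records, in position (i, j), the step at which that cell was added to P.
  Insert 6 (step 1): P = [6];  Q = [1]
  Insert 5 (step 2): P = [5] / [6];  Q = [1] / [2]
  Insert 4 (step 3): P = [4] / [5] / [6];  Q = [1] / [2] / [3]
  Insert 2 (step 4): P = [2] / [4] / [5] / [6];  Q = [1] / [2] / [3] / [4]
  Insert 8 (step 5): P = [2, 8] / [4] / [5] / [6];  Q = [1, 5] / [2] / [3] / [4]
  Insert 3 (step 6): P = [2, 3] / [4, 8] / [5] / [6];  Q = [1, 5] / [2, 6] / [3] / [4]
  Insert 1 (step 7): P = [1, 3] / [2, 8] / [4] / [5] / [6];  Q = [1, 5] / [2, 6] / [3] / [4] / [7]
  Insert 9 (step 8): P = [1, 3, 9] / [2, 8] / [4] / [5] / [6];  Q = [1, 5, 8] / [2, 6] / [3] / [4] / [7]
  Insert 7 (step 9): P = [1, 3, 7] / [2, 8, 9] / [4] / [5] / [6];  Q = [1, 5, 8] / [2, 6, 9] / [3] / [4] / [7]
Final shape: (3, 3, 1, 1, 1).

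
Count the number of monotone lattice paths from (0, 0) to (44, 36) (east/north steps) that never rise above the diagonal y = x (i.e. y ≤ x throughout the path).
Number of paths = 14475154961863401620360

By the reflection principle (André's argument), the number of monotone paths to (44, 36) with n ≤ m that never go above y = x is C(80, 44) − C(80, 45) = 72375774809317008101800 − 57900619847453606481440 = 14475154961863401620360.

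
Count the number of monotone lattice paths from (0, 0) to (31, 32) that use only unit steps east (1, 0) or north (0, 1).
Number of paths = 916312070471295267

A monotone lattice path from (0, 0) to (31, 32) consists of 31 east steps and 32 north steps in some order, so it is determined by which 31 of the 63 steps are east. The count is C(63, 31) = 916312070471295267.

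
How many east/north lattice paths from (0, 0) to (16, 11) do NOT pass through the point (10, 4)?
Number of paths = 11320179

Total paths from (0, 0) to (16, 11): C(27, 16) = 13037895. Paths through (10, 4): (paths (0, 0) → (10, 4)) × (paths (10, 4) → (16, 11)) = C(14, 10) · C(13, 6) = 1001 · 1716 = 1717716. Avoidance count = 13037895 − 1717716 = 11320179.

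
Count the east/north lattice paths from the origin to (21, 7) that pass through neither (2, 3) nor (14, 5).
Number of paths = 709642

Inclusion–exclusion. Total paths: C(28, 21) = 1184040. Through P₁: C(5, 2)·C(23, 19) = 88550. Through P₂: C(19, 14)·C(9, 7) = 418608. Since P₁ is strictly southwest of P₂, a monotone path through both must visit P₁ then P₂; paths through both = C(5, 2)·C(14, 12)·C(9, 7) = 32760. Avoid both = 1184040 − 88550 − 418608 + 32760 = 709642.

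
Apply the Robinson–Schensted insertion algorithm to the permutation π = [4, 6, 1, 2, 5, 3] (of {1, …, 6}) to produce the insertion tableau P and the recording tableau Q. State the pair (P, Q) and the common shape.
P = [1, 2, 3] / [4, 5] / [6];  Q = [1, 2, 5] / [3, 4] / [6];  common shape = (3, 2, 1)

Row-insert the values π_1, π_2, … into P one at a time, bumping the leftmost entry strictly greater than the inserted value down to the next row. The recording tableau Q records, in position (i, j), the step at which that cell was added to P.
  Insert 4 (step 1): P = [4];  Q = [1]
  Insert 6 (step 2): P = [4, 6];  Q = [1, 2]
  Insert 1 (step 3): P = [1, 6] / [4];  Q = [1, 2] / [3]
  Insert 2 (step 4): P = [1, 2] / [4, 6];  Q = [1, 2] / [3, 4]
  Insert 5 (step 5): P = [1, 2, 5] / [4, 6];  Q = [1, 2, 5] / [3, 4]
  Insert 3 (step 6): P = [1, 2, 3] / [4, 5] / [6];  Q = [1, 2, 5] / [3, 4] / [6]
Final shape: (3, 2, 1).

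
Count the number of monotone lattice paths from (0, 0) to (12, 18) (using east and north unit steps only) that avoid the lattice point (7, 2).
Number of paths = 85760661

Total paths from (0, 0) to (12, 18): C(30, 12) = 86493225. Paths through (7, 2): (paths (0, 0) → (7, 2)) × (paths (7, 2) → (12, 18)) = C(9, 7) · C(21, 5) = 36 · 20349 = 732564. Avoidance count = 86493225 − 732564 = 85760661.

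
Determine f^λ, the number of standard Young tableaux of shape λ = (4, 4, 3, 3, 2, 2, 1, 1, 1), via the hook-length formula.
# SYT of shape (4, 4, 3, 3, 2, 2, 1, 1, 1) = 166658310

Hook-length formula: f^λ = n! / Π hook(c), product over all cells c of the Young diagram. For λ = (4, 4, 3, 3, 2, 2, 1, 1, 1), n = 21 boxes. Hook lengths by row (left-to-right, top-to-bottom): [12, 8, 5, 2]; [11, 7, 4, 1]; [9, 5, 2]; [8, 4, 1]; [6, 2]; [5, 1]; [3]; [2]; [1]. Product of hooks = 306561024000. So f^λ = 21! / 306561024000 = 51090942171709440000 / 306561024000 = 166658310.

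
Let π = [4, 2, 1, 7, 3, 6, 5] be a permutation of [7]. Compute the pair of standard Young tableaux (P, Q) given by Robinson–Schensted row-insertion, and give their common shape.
P = [1, 3, 5] / [2, 6] / [4, 7];  Q = [1, 4, 6] / [2, 5] / [3, 7];  common shape = (3, 2, 2)

Row-insert the values π_1, π_2, … into P one at a time, bumping the leftmost entry strictly greater than the inserted value down to the next row. The recording tableau Q records, in position (i, j), the step at which that cell was added to P.
  Insert 4 (step 1): P = [4];  Q = [1]
  Insert 2 (step 2): P = [2] / [4];  Q = [1] / [2]
  Insert 1 (step 3): P = [1] / [2] / [4];  Q = [1] / [2] / [3]
  Insert 7 (step 4): P = [1, 7] / [2] / [4];  Q = [1, 4] / [2] / [3]
  Insert 3 (step 5): P = [1, 3] / [2, 7] / [4];  Q = [1, 4] / [2, 5] / [3]
  Insert 6 (step 6): P = [1, 3, 6] / [2, 7] / [4];  Q = [1, 4, 6] / [2, 5] / [3]
  Insert 5 (step 7): P = [1, 3, 5] / [2, 6] / [4, 7];  Q = [1, 4, 6] / [2, 5] / [3, 7]
Final shape: (3, 2, 2).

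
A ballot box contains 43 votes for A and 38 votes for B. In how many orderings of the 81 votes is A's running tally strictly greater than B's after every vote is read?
Strict-lead orderings = 11324801179267241666000

Total orderings of the 81 votes with 43 for A: C(81, 43) = 183461779104129314989200. By the Bertrand ballot formula (Cycle Lemma / reflection principle), the number of orderings in which A is strictly ahead of B throughout is (p − q)/(p + q) · C(p + q, p) = (43 − 38)/(43 + 38) · 183461779104129314989200 = 11324801179267241666000.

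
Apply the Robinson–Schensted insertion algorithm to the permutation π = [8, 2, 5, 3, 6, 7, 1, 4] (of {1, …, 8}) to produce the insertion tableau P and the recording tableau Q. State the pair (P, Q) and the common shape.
P = [1, 3, 4, 7] / [2, 6] / [5] / [8];  Q = [1, 3, 5, 6] / [2, 8] / [4] / [7];  common shape = (4, 2, 1, 1)

Row-insert the values π_1, π_2, … into P one at a time, bumping the leftmost entry strictly greater than the inserted value down to the next row. The recording tableau Q records, in position (i, j), the step at which that cell was added to P.
  Insert 8 (step 1): P = [8];  Q = [1]
  Insert 2 (step 2): P = [2] / [8];  Q = [1] / [2]
  Insert 5 (step 3): P = [2, 5] / [8];  Q = [1, 3] / [2]
  Insert 3 (step 4): P = [2, 3] / [5] / [8];  Q = [1, 3] / [2] / [4]
  Insert 6 (step 5): P = [2, 3, 6] / [5] / [8];  Q = [1, 3, 5] / [2] / [4]
  Insert 7 (step 6): P = [2, 3, 6, 7] / [5] / [8];  Q = [1, 3, 5, 6] / [2] / [4]
  Insert 1 (step 7): P = [1, 3, 6, 7] / [2] / [5] / [8];  Q = [1, 3, 5, 6] / [2] / [4] / [7]
  Insert 4 (step 8): P = [1, 3, 4, 7] / [2, 6] / [5] / [8];  Q = [1, 3, 5, 6] / [2, 8] / [4] / [7]
Final shape: (4, 2, 1, 1).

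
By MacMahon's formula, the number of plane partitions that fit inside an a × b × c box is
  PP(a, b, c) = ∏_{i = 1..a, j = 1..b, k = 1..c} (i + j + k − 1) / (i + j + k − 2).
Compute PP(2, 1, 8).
PP(2, 1, 8) = 45

Evaluate the triple product over i = 1..2, j = 1..1, k = 1..8. The factors are (2/1) · (3/2) · (4/3) · (5/4) · (6/5) · (7/6) · (8/7) · (9/8) · … (16 factors total). The numerators and denominators telescope so the product is an integer; carrying out the multiplication exactly gives PP(2, 1, 8) = 45.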